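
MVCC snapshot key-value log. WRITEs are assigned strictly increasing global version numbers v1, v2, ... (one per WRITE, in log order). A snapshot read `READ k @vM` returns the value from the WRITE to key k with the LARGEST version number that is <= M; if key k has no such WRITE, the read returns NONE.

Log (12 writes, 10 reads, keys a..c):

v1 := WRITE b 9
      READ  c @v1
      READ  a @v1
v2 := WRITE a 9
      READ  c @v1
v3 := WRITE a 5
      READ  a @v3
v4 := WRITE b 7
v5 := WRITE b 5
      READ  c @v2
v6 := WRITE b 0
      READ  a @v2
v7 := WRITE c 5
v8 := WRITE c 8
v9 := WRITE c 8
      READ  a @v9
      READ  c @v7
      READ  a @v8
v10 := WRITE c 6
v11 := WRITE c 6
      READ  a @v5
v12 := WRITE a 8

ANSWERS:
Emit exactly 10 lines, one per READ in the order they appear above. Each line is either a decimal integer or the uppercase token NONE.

Answer: NONE
NONE
NONE
5
NONE
9
5
5
5
5

Derivation:
v1: WRITE b=9  (b history now [(1, 9)])
READ c @v1: history=[] -> no version <= 1 -> NONE
READ a @v1: history=[] -> no version <= 1 -> NONE
v2: WRITE a=9  (a history now [(2, 9)])
READ c @v1: history=[] -> no version <= 1 -> NONE
v3: WRITE a=5  (a history now [(2, 9), (3, 5)])
READ a @v3: history=[(2, 9), (3, 5)] -> pick v3 -> 5
v4: WRITE b=7  (b history now [(1, 9), (4, 7)])
v5: WRITE b=5  (b history now [(1, 9), (4, 7), (5, 5)])
READ c @v2: history=[] -> no version <= 2 -> NONE
v6: WRITE b=0  (b history now [(1, 9), (4, 7), (5, 5), (6, 0)])
READ a @v2: history=[(2, 9), (3, 5)] -> pick v2 -> 9
v7: WRITE c=5  (c history now [(7, 5)])
v8: WRITE c=8  (c history now [(7, 5), (8, 8)])
v9: WRITE c=8  (c history now [(7, 5), (8, 8), (9, 8)])
READ a @v9: history=[(2, 9), (3, 5)] -> pick v3 -> 5
READ c @v7: history=[(7, 5), (8, 8), (9, 8)] -> pick v7 -> 5
READ a @v8: history=[(2, 9), (3, 5)] -> pick v3 -> 5
v10: WRITE c=6  (c history now [(7, 5), (8, 8), (9, 8), (10, 6)])
v11: WRITE c=6  (c history now [(7, 5), (8, 8), (9, 8), (10, 6), (11, 6)])
READ a @v5: history=[(2, 9), (3, 5)] -> pick v3 -> 5
v12: WRITE a=8  (a history now [(2, 9), (3, 5), (12, 8)])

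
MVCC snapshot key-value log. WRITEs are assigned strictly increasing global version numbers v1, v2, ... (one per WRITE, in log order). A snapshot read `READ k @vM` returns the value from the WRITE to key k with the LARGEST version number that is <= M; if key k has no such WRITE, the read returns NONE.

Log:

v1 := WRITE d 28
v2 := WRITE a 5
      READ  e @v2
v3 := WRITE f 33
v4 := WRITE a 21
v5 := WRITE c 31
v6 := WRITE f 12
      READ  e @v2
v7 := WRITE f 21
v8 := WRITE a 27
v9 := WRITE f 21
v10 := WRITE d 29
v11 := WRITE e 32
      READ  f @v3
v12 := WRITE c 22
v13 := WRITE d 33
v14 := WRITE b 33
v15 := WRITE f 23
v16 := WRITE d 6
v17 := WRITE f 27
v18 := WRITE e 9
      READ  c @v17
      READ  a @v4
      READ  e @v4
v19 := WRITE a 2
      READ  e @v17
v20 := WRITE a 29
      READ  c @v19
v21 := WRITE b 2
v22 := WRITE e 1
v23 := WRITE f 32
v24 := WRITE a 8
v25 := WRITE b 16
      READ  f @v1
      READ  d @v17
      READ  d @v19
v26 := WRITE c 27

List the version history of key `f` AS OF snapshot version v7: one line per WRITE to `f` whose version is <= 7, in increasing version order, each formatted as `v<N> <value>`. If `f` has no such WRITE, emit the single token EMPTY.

Scan writes for key=f with version <= 7:
  v1 WRITE d 28 -> skip
  v2 WRITE a 5 -> skip
  v3 WRITE f 33 -> keep
  v4 WRITE a 21 -> skip
  v5 WRITE c 31 -> skip
  v6 WRITE f 12 -> keep
  v7 WRITE f 21 -> keep
  v8 WRITE a 27 -> skip
  v9 WRITE f 21 -> drop (> snap)
  v10 WRITE d 29 -> skip
  v11 WRITE e 32 -> skip
  v12 WRITE c 22 -> skip
  v13 WRITE d 33 -> skip
  v14 WRITE b 33 -> skip
  v15 WRITE f 23 -> drop (> snap)
  v16 WRITE d 6 -> skip
  v17 WRITE f 27 -> drop (> snap)
  v18 WRITE e 9 -> skip
  v19 WRITE a 2 -> skip
  v20 WRITE a 29 -> skip
  v21 WRITE b 2 -> skip
  v22 WRITE e 1 -> skip
  v23 WRITE f 32 -> drop (> snap)
  v24 WRITE a 8 -> skip
  v25 WRITE b 16 -> skip
  v26 WRITE c 27 -> skip
Collected: [(3, 33), (6, 12), (7, 21)]

Answer: v3 33
v6 12
v7 21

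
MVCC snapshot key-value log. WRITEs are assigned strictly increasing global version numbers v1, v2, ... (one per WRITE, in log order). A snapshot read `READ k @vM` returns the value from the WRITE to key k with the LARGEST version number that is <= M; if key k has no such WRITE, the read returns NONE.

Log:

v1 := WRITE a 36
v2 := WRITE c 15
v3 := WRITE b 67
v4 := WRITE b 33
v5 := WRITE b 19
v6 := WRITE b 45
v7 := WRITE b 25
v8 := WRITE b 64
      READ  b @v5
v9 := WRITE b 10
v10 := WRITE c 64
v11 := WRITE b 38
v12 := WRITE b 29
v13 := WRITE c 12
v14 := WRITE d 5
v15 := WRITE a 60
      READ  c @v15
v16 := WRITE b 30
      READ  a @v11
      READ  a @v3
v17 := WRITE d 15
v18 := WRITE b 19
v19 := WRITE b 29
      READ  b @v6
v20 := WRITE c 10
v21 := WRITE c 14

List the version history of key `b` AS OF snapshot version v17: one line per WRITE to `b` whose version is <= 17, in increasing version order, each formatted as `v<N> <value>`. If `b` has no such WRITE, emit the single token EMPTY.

Answer: v3 67
v4 33
v5 19
v6 45
v7 25
v8 64
v9 10
v11 38
v12 29
v16 30

Derivation:
Scan writes for key=b with version <= 17:
  v1 WRITE a 36 -> skip
  v2 WRITE c 15 -> skip
  v3 WRITE b 67 -> keep
  v4 WRITE b 33 -> keep
  v5 WRITE b 19 -> keep
  v6 WRITE b 45 -> keep
  v7 WRITE b 25 -> keep
  v8 WRITE b 64 -> keep
  v9 WRITE b 10 -> keep
  v10 WRITE c 64 -> skip
  v11 WRITE b 38 -> keep
  v12 WRITE b 29 -> keep
  v13 WRITE c 12 -> skip
  v14 WRITE d 5 -> skip
  v15 WRITE a 60 -> skip
  v16 WRITE b 30 -> keep
  v17 WRITE d 15 -> skip
  v18 WRITE b 19 -> drop (> snap)
  v19 WRITE b 29 -> drop (> snap)
  v20 WRITE c 10 -> skip
  v21 WRITE c 14 -> skip
Collected: [(3, 67), (4, 33), (5, 19), (6, 45), (7, 25), (8, 64), (9, 10), (11, 38), (12, 29), (16, 30)]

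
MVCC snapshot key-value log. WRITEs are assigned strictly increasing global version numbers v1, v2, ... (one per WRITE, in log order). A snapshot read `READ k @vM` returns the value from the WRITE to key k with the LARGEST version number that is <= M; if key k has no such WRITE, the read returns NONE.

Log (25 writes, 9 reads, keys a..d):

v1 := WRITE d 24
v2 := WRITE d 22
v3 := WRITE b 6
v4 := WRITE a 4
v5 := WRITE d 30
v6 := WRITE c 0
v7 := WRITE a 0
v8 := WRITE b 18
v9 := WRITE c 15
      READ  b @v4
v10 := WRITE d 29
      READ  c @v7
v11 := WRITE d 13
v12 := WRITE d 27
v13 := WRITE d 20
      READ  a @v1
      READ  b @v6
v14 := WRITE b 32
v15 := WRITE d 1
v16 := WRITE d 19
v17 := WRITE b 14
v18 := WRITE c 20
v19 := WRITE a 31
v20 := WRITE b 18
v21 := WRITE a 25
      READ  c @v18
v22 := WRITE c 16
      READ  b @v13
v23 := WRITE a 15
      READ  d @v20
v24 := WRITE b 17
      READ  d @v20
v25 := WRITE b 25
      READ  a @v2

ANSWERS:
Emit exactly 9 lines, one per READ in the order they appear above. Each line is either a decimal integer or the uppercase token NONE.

v1: WRITE d=24  (d history now [(1, 24)])
v2: WRITE d=22  (d history now [(1, 24), (2, 22)])
v3: WRITE b=6  (b history now [(3, 6)])
v4: WRITE a=4  (a history now [(4, 4)])
v5: WRITE d=30  (d history now [(1, 24), (2, 22), (5, 30)])
v6: WRITE c=0  (c history now [(6, 0)])
v7: WRITE a=0  (a history now [(4, 4), (7, 0)])
v8: WRITE b=18  (b history now [(3, 6), (8, 18)])
v9: WRITE c=15  (c history now [(6, 0), (9, 15)])
READ b @v4: history=[(3, 6), (8, 18)] -> pick v3 -> 6
v10: WRITE d=29  (d history now [(1, 24), (2, 22), (5, 30), (10, 29)])
READ c @v7: history=[(6, 0), (9, 15)] -> pick v6 -> 0
v11: WRITE d=13  (d history now [(1, 24), (2, 22), (5, 30), (10, 29), (11, 13)])
v12: WRITE d=27  (d history now [(1, 24), (2, 22), (5, 30), (10, 29), (11, 13), (12, 27)])
v13: WRITE d=20  (d history now [(1, 24), (2, 22), (5, 30), (10, 29), (11, 13), (12, 27), (13, 20)])
READ a @v1: history=[(4, 4), (7, 0)] -> no version <= 1 -> NONE
READ b @v6: history=[(3, 6), (8, 18)] -> pick v3 -> 6
v14: WRITE b=32  (b history now [(3, 6), (8, 18), (14, 32)])
v15: WRITE d=1  (d history now [(1, 24), (2, 22), (5, 30), (10, 29), (11, 13), (12, 27), (13, 20), (15, 1)])
v16: WRITE d=19  (d history now [(1, 24), (2, 22), (5, 30), (10, 29), (11, 13), (12, 27), (13, 20), (15, 1), (16, 19)])
v17: WRITE b=14  (b history now [(3, 6), (8, 18), (14, 32), (17, 14)])
v18: WRITE c=20  (c history now [(6, 0), (9, 15), (18, 20)])
v19: WRITE a=31  (a history now [(4, 4), (7, 0), (19, 31)])
v20: WRITE b=18  (b history now [(3, 6), (8, 18), (14, 32), (17, 14), (20, 18)])
v21: WRITE a=25  (a history now [(4, 4), (7, 0), (19, 31), (21, 25)])
READ c @v18: history=[(6, 0), (9, 15), (18, 20)] -> pick v18 -> 20
v22: WRITE c=16  (c history now [(6, 0), (9, 15), (18, 20), (22, 16)])
READ b @v13: history=[(3, 6), (8, 18), (14, 32), (17, 14), (20, 18)] -> pick v8 -> 18
v23: WRITE a=15  (a history now [(4, 4), (7, 0), (19, 31), (21, 25), (23, 15)])
READ d @v20: history=[(1, 24), (2, 22), (5, 30), (10, 29), (11, 13), (12, 27), (13, 20), (15, 1), (16, 19)] -> pick v16 -> 19
v24: WRITE b=17  (b history now [(3, 6), (8, 18), (14, 32), (17, 14), (20, 18), (24, 17)])
READ d @v20: history=[(1, 24), (2, 22), (5, 30), (10, 29), (11, 13), (12, 27), (13, 20), (15, 1), (16, 19)] -> pick v16 -> 19
v25: WRITE b=25  (b history now [(3, 6), (8, 18), (14, 32), (17, 14), (20, 18), (24, 17), (25, 25)])
READ a @v2: history=[(4, 4), (7, 0), (19, 31), (21, 25), (23, 15)] -> no version <= 2 -> NONE

Answer: 6
0
NONE
6
20
18
19
19
NONE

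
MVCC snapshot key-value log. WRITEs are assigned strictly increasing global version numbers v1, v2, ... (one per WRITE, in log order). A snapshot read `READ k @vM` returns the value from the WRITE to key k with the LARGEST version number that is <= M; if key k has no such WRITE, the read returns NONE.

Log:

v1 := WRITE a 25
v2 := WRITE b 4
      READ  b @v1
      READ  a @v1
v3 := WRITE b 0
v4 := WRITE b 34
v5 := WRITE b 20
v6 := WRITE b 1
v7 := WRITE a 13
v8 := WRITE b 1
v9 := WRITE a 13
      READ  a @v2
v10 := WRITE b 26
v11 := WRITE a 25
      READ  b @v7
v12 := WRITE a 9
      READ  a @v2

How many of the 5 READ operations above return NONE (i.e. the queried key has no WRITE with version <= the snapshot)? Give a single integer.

Answer: 1

Derivation:
v1: WRITE a=25  (a history now [(1, 25)])
v2: WRITE b=4  (b history now [(2, 4)])
READ b @v1: history=[(2, 4)] -> no version <= 1 -> NONE
READ a @v1: history=[(1, 25)] -> pick v1 -> 25
v3: WRITE b=0  (b history now [(2, 4), (3, 0)])
v4: WRITE b=34  (b history now [(2, 4), (3, 0), (4, 34)])
v5: WRITE b=20  (b history now [(2, 4), (3, 0), (4, 34), (5, 20)])
v6: WRITE b=1  (b history now [(2, 4), (3, 0), (4, 34), (5, 20), (6, 1)])
v7: WRITE a=13  (a history now [(1, 25), (7, 13)])
v8: WRITE b=1  (b history now [(2, 4), (3, 0), (4, 34), (5, 20), (6, 1), (8, 1)])
v9: WRITE a=13  (a history now [(1, 25), (7, 13), (9, 13)])
READ a @v2: history=[(1, 25), (7, 13), (9, 13)] -> pick v1 -> 25
v10: WRITE b=26  (b history now [(2, 4), (3, 0), (4, 34), (5, 20), (6, 1), (8, 1), (10, 26)])
v11: WRITE a=25  (a history now [(1, 25), (7, 13), (9, 13), (11, 25)])
READ b @v7: history=[(2, 4), (3, 0), (4, 34), (5, 20), (6, 1), (8, 1), (10, 26)] -> pick v6 -> 1
v12: WRITE a=9  (a history now [(1, 25), (7, 13), (9, 13), (11, 25), (12, 9)])
READ a @v2: history=[(1, 25), (7, 13), (9, 13), (11, 25), (12, 9)] -> pick v1 -> 25
Read results in order: ['NONE', '25', '25', '1', '25']
NONE count = 1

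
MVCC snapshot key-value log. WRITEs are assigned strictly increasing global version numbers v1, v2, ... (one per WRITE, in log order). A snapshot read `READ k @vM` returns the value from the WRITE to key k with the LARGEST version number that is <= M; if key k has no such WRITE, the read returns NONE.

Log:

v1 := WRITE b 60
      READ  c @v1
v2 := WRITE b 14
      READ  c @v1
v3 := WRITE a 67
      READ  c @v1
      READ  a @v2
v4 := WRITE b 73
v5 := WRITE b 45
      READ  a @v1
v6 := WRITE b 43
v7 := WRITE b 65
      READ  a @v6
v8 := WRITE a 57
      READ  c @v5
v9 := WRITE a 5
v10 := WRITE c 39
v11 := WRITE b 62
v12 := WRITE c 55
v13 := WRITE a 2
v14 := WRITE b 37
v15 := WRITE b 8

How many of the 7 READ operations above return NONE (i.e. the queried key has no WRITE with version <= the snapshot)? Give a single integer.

v1: WRITE b=60  (b history now [(1, 60)])
READ c @v1: history=[] -> no version <= 1 -> NONE
v2: WRITE b=14  (b history now [(1, 60), (2, 14)])
READ c @v1: history=[] -> no version <= 1 -> NONE
v3: WRITE a=67  (a history now [(3, 67)])
READ c @v1: history=[] -> no version <= 1 -> NONE
READ a @v2: history=[(3, 67)] -> no version <= 2 -> NONE
v4: WRITE b=73  (b history now [(1, 60), (2, 14), (4, 73)])
v5: WRITE b=45  (b history now [(1, 60), (2, 14), (4, 73), (5, 45)])
READ a @v1: history=[(3, 67)] -> no version <= 1 -> NONE
v6: WRITE b=43  (b history now [(1, 60), (2, 14), (4, 73), (5, 45), (6, 43)])
v7: WRITE b=65  (b history now [(1, 60), (2, 14), (4, 73), (5, 45), (6, 43), (7, 65)])
READ a @v6: history=[(3, 67)] -> pick v3 -> 67
v8: WRITE a=57  (a history now [(3, 67), (8, 57)])
READ c @v5: history=[] -> no version <= 5 -> NONE
v9: WRITE a=5  (a history now [(3, 67), (8, 57), (9, 5)])
v10: WRITE c=39  (c history now [(10, 39)])
v11: WRITE b=62  (b history now [(1, 60), (2, 14), (4, 73), (5, 45), (6, 43), (7, 65), (11, 62)])
v12: WRITE c=55  (c history now [(10, 39), (12, 55)])
v13: WRITE a=2  (a history now [(3, 67), (8, 57), (9, 5), (13, 2)])
v14: WRITE b=37  (b history now [(1, 60), (2, 14), (4, 73), (5, 45), (6, 43), (7, 65), (11, 62), (14, 37)])
v15: WRITE b=8  (b history now [(1, 60), (2, 14), (4, 73), (5, 45), (6, 43), (7, 65), (11, 62), (14, 37), (15, 8)])
Read results in order: ['NONE', 'NONE', 'NONE', 'NONE', 'NONE', '67', 'NONE']
NONE count = 6

Answer: 6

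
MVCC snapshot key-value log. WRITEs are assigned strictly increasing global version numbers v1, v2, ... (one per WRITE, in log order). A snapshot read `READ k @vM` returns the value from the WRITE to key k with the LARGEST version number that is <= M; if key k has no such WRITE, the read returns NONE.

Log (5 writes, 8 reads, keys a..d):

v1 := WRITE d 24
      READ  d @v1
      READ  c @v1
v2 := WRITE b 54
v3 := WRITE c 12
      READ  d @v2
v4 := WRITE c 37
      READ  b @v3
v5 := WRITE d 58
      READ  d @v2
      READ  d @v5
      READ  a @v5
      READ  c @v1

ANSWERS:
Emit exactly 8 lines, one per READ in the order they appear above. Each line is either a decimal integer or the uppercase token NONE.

Answer: 24
NONE
24
54
24
58
NONE
NONE

Derivation:
v1: WRITE d=24  (d history now [(1, 24)])
READ d @v1: history=[(1, 24)] -> pick v1 -> 24
READ c @v1: history=[] -> no version <= 1 -> NONE
v2: WRITE b=54  (b history now [(2, 54)])
v3: WRITE c=12  (c history now [(3, 12)])
READ d @v2: history=[(1, 24)] -> pick v1 -> 24
v4: WRITE c=37  (c history now [(3, 12), (4, 37)])
READ b @v3: history=[(2, 54)] -> pick v2 -> 54
v5: WRITE d=58  (d history now [(1, 24), (5, 58)])
READ d @v2: history=[(1, 24), (5, 58)] -> pick v1 -> 24
READ d @v5: history=[(1, 24), (5, 58)] -> pick v5 -> 58
READ a @v5: history=[] -> no version <= 5 -> NONE
READ c @v1: history=[(3, 12), (4, 37)] -> no version <= 1 -> NONE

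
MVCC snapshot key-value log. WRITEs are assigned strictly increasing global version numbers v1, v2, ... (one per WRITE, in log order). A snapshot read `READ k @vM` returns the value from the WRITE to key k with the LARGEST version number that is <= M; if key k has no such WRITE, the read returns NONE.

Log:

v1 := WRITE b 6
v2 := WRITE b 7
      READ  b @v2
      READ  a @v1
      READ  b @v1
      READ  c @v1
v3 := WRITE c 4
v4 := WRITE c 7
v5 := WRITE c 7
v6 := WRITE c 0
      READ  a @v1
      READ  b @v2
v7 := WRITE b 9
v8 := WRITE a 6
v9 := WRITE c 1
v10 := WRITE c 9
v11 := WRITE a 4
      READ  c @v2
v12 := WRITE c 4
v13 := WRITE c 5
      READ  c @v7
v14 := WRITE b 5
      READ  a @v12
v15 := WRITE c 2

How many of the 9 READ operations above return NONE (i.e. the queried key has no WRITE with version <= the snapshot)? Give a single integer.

Answer: 4

Derivation:
v1: WRITE b=6  (b history now [(1, 6)])
v2: WRITE b=7  (b history now [(1, 6), (2, 7)])
READ b @v2: history=[(1, 6), (2, 7)] -> pick v2 -> 7
READ a @v1: history=[] -> no version <= 1 -> NONE
READ b @v1: history=[(1, 6), (2, 7)] -> pick v1 -> 6
READ c @v1: history=[] -> no version <= 1 -> NONE
v3: WRITE c=4  (c history now [(3, 4)])
v4: WRITE c=7  (c history now [(3, 4), (4, 7)])
v5: WRITE c=7  (c history now [(3, 4), (4, 7), (5, 7)])
v6: WRITE c=0  (c history now [(3, 4), (4, 7), (5, 7), (6, 0)])
READ a @v1: history=[] -> no version <= 1 -> NONE
READ b @v2: history=[(1, 6), (2, 7)] -> pick v2 -> 7
v7: WRITE b=9  (b history now [(1, 6), (2, 7), (7, 9)])
v8: WRITE a=6  (a history now [(8, 6)])
v9: WRITE c=1  (c history now [(3, 4), (4, 7), (5, 7), (6, 0), (9, 1)])
v10: WRITE c=9  (c history now [(3, 4), (4, 7), (5, 7), (6, 0), (9, 1), (10, 9)])
v11: WRITE a=4  (a history now [(8, 6), (11, 4)])
READ c @v2: history=[(3, 4), (4, 7), (5, 7), (6, 0), (9, 1), (10, 9)] -> no version <= 2 -> NONE
v12: WRITE c=4  (c history now [(3, 4), (4, 7), (5, 7), (6, 0), (9, 1), (10, 9), (12, 4)])
v13: WRITE c=5  (c history now [(3, 4), (4, 7), (5, 7), (6, 0), (9, 1), (10, 9), (12, 4), (13, 5)])
READ c @v7: history=[(3, 4), (4, 7), (5, 7), (6, 0), (9, 1), (10, 9), (12, 4), (13, 5)] -> pick v6 -> 0
v14: WRITE b=5  (b history now [(1, 6), (2, 7), (7, 9), (14, 5)])
READ a @v12: history=[(8, 6), (11, 4)] -> pick v11 -> 4
v15: WRITE c=2  (c history now [(3, 4), (4, 7), (5, 7), (6, 0), (9, 1), (10, 9), (12, 4), (13, 5), (15, 2)])
Read results in order: ['7', 'NONE', '6', 'NONE', 'NONE', '7', 'NONE', '0', '4']
NONE count = 4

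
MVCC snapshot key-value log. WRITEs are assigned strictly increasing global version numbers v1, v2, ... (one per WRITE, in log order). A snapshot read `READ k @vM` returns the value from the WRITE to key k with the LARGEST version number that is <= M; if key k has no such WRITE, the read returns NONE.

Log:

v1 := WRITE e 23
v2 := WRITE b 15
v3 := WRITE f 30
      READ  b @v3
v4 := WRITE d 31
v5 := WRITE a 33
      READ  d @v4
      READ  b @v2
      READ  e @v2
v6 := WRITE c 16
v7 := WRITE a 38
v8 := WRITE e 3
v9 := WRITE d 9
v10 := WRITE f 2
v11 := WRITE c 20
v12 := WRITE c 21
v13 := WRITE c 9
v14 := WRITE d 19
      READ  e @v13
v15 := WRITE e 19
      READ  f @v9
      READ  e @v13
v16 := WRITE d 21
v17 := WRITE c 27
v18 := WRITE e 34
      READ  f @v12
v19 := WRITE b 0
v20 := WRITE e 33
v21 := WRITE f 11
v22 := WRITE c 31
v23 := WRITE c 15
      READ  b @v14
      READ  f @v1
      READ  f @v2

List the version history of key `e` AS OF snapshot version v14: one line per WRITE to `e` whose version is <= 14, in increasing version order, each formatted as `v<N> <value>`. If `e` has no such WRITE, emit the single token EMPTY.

Scan writes for key=e with version <= 14:
  v1 WRITE e 23 -> keep
  v2 WRITE b 15 -> skip
  v3 WRITE f 30 -> skip
  v4 WRITE d 31 -> skip
  v5 WRITE a 33 -> skip
  v6 WRITE c 16 -> skip
  v7 WRITE a 38 -> skip
  v8 WRITE e 3 -> keep
  v9 WRITE d 9 -> skip
  v10 WRITE f 2 -> skip
  v11 WRITE c 20 -> skip
  v12 WRITE c 21 -> skip
  v13 WRITE c 9 -> skip
  v14 WRITE d 19 -> skip
  v15 WRITE e 19 -> drop (> snap)
  v16 WRITE d 21 -> skip
  v17 WRITE c 27 -> skip
  v18 WRITE e 34 -> drop (> snap)
  v19 WRITE b 0 -> skip
  v20 WRITE e 33 -> drop (> snap)
  v21 WRITE f 11 -> skip
  v22 WRITE c 31 -> skip
  v23 WRITE c 15 -> skip
Collected: [(1, 23), (8, 3)]

Answer: v1 23
v8 3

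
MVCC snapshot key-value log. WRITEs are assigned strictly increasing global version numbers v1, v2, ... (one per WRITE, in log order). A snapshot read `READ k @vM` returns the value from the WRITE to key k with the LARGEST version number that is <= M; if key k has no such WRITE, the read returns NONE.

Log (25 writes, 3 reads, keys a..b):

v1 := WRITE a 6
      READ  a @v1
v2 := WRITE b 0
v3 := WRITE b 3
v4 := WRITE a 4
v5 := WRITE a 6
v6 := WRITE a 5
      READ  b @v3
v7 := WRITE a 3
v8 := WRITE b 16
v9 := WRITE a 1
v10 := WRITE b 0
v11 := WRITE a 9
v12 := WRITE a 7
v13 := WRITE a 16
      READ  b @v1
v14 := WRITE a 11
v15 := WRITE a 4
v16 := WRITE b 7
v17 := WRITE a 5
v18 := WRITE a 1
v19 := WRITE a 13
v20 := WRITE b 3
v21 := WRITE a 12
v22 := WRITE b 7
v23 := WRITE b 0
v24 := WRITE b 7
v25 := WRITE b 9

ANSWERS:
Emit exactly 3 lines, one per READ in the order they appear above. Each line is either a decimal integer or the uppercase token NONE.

Answer: 6
3
NONE

Derivation:
v1: WRITE a=6  (a history now [(1, 6)])
READ a @v1: history=[(1, 6)] -> pick v1 -> 6
v2: WRITE b=0  (b history now [(2, 0)])
v3: WRITE b=3  (b history now [(2, 0), (3, 3)])
v4: WRITE a=4  (a history now [(1, 6), (4, 4)])
v5: WRITE a=6  (a history now [(1, 6), (4, 4), (5, 6)])
v6: WRITE a=5  (a history now [(1, 6), (4, 4), (5, 6), (6, 5)])
READ b @v3: history=[(2, 0), (3, 3)] -> pick v3 -> 3
v7: WRITE a=3  (a history now [(1, 6), (4, 4), (5, 6), (6, 5), (7, 3)])
v8: WRITE b=16  (b history now [(2, 0), (3, 3), (8, 16)])
v9: WRITE a=1  (a history now [(1, 6), (4, 4), (5, 6), (6, 5), (7, 3), (9, 1)])
v10: WRITE b=0  (b history now [(2, 0), (3, 3), (8, 16), (10, 0)])
v11: WRITE a=9  (a history now [(1, 6), (4, 4), (5, 6), (6, 5), (7, 3), (9, 1), (11, 9)])
v12: WRITE a=7  (a history now [(1, 6), (4, 4), (5, 6), (6, 5), (7, 3), (9, 1), (11, 9), (12, 7)])
v13: WRITE a=16  (a history now [(1, 6), (4, 4), (5, 6), (6, 5), (7, 3), (9, 1), (11, 9), (12, 7), (13, 16)])
READ b @v1: history=[(2, 0), (3, 3), (8, 16), (10, 0)] -> no version <= 1 -> NONE
v14: WRITE a=11  (a history now [(1, 6), (4, 4), (5, 6), (6, 5), (7, 3), (9, 1), (11, 9), (12, 7), (13, 16), (14, 11)])
v15: WRITE a=4  (a history now [(1, 6), (4, 4), (5, 6), (6, 5), (7, 3), (9, 1), (11, 9), (12, 7), (13, 16), (14, 11), (15, 4)])
v16: WRITE b=7  (b history now [(2, 0), (3, 3), (8, 16), (10, 0), (16, 7)])
v17: WRITE a=5  (a history now [(1, 6), (4, 4), (5, 6), (6, 5), (7, 3), (9, 1), (11, 9), (12, 7), (13, 16), (14, 11), (15, 4), (17, 5)])
v18: WRITE a=1  (a history now [(1, 6), (4, 4), (5, 6), (6, 5), (7, 3), (9, 1), (11, 9), (12, 7), (13, 16), (14, 11), (15, 4), (17, 5), (18, 1)])
v19: WRITE a=13  (a history now [(1, 6), (4, 4), (5, 6), (6, 5), (7, 3), (9, 1), (11, 9), (12, 7), (13, 16), (14, 11), (15, 4), (17, 5), (18, 1), (19, 13)])
v20: WRITE b=3  (b history now [(2, 0), (3, 3), (8, 16), (10, 0), (16, 7), (20, 3)])
v21: WRITE a=12  (a history now [(1, 6), (4, 4), (5, 6), (6, 5), (7, 3), (9, 1), (11, 9), (12, 7), (13, 16), (14, 11), (15, 4), (17, 5), (18, 1), (19, 13), (21, 12)])
v22: WRITE b=7  (b history now [(2, 0), (3, 3), (8, 16), (10, 0), (16, 7), (20, 3), (22, 7)])
v23: WRITE b=0  (b history now [(2, 0), (3, 3), (8, 16), (10, 0), (16, 7), (20, 3), (22, 7), (23, 0)])
v24: WRITE b=7  (b history now [(2, 0), (3, 3), (8, 16), (10, 0), (16, 7), (20, 3), (22, 7), (23, 0), (24, 7)])
v25: WRITE b=9  (b history now [(2, 0), (3, 3), (8, 16), (10, 0), (16, 7), (20, 3), (22, 7), (23, 0), (24, 7), (25, 9)])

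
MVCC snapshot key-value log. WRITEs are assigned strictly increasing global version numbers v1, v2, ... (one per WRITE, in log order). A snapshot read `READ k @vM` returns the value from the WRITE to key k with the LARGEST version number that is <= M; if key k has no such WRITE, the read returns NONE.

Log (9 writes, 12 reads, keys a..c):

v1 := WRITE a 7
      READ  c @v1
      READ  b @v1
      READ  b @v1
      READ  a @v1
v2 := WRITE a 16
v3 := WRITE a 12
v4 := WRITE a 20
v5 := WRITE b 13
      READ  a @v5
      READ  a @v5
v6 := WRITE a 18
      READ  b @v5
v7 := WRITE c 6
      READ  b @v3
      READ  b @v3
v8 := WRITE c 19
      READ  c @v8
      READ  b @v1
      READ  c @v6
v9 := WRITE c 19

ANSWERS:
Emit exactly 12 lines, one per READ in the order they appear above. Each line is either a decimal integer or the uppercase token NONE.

v1: WRITE a=7  (a history now [(1, 7)])
READ c @v1: history=[] -> no version <= 1 -> NONE
READ b @v1: history=[] -> no version <= 1 -> NONE
READ b @v1: history=[] -> no version <= 1 -> NONE
READ a @v1: history=[(1, 7)] -> pick v1 -> 7
v2: WRITE a=16  (a history now [(1, 7), (2, 16)])
v3: WRITE a=12  (a history now [(1, 7), (2, 16), (3, 12)])
v4: WRITE a=20  (a history now [(1, 7), (2, 16), (3, 12), (4, 20)])
v5: WRITE b=13  (b history now [(5, 13)])
READ a @v5: history=[(1, 7), (2, 16), (3, 12), (4, 20)] -> pick v4 -> 20
READ a @v5: history=[(1, 7), (2, 16), (3, 12), (4, 20)] -> pick v4 -> 20
v6: WRITE a=18  (a history now [(1, 7), (2, 16), (3, 12), (4, 20), (6, 18)])
READ b @v5: history=[(5, 13)] -> pick v5 -> 13
v7: WRITE c=6  (c history now [(7, 6)])
READ b @v3: history=[(5, 13)] -> no version <= 3 -> NONE
READ b @v3: history=[(5, 13)] -> no version <= 3 -> NONE
v8: WRITE c=19  (c history now [(7, 6), (8, 19)])
READ c @v8: history=[(7, 6), (8, 19)] -> pick v8 -> 19
READ b @v1: history=[(5, 13)] -> no version <= 1 -> NONE
READ c @v6: history=[(7, 6), (8, 19)] -> no version <= 6 -> NONE
v9: WRITE c=19  (c history now [(7, 6), (8, 19), (9, 19)])

Answer: NONE
NONE
NONE
7
20
20
13
NONE
NONE
19
NONE
NONE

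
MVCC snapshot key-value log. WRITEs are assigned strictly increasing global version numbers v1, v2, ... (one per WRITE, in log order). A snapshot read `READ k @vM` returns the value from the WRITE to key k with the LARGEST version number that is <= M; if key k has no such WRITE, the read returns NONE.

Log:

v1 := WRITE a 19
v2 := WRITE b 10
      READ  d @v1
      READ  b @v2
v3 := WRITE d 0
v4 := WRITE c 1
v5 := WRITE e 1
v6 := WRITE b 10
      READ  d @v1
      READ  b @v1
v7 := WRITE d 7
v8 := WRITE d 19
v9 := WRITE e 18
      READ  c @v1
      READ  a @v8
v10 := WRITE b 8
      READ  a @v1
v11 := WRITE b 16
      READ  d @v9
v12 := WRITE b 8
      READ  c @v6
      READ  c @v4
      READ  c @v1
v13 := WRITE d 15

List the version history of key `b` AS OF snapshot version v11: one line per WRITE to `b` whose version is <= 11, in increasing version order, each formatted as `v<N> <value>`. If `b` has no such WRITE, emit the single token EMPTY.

Answer: v2 10
v6 10
v10 8
v11 16

Derivation:
Scan writes for key=b with version <= 11:
  v1 WRITE a 19 -> skip
  v2 WRITE b 10 -> keep
  v3 WRITE d 0 -> skip
  v4 WRITE c 1 -> skip
  v5 WRITE e 1 -> skip
  v6 WRITE b 10 -> keep
  v7 WRITE d 7 -> skip
  v8 WRITE d 19 -> skip
  v9 WRITE e 18 -> skip
  v10 WRITE b 8 -> keep
  v11 WRITE b 16 -> keep
  v12 WRITE b 8 -> drop (> snap)
  v13 WRITE d 15 -> skip
Collected: [(2, 10), (6, 10), (10, 8), (11, 16)]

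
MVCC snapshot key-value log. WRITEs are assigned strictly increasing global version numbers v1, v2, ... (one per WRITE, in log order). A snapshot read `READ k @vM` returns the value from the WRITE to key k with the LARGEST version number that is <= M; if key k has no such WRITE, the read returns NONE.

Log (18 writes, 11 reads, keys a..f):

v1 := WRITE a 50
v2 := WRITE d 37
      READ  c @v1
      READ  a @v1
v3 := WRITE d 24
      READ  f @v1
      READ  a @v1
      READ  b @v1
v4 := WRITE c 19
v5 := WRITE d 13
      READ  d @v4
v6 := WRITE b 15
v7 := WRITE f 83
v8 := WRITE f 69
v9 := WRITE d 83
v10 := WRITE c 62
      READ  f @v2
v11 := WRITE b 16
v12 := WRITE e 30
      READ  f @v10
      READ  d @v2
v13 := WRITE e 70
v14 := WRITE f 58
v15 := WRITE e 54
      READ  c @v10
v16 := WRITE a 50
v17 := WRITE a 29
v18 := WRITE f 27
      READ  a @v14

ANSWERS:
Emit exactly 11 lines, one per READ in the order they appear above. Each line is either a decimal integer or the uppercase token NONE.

Answer: NONE
50
NONE
50
NONE
24
NONE
69
37
62
50

Derivation:
v1: WRITE a=50  (a history now [(1, 50)])
v2: WRITE d=37  (d history now [(2, 37)])
READ c @v1: history=[] -> no version <= 1 -> NONE
READ a @v1: history=[(1, 50)] -> pick v1 -> 50
v3: WRITE d=24  (d history now [(2, 37), (3, 24)])
READ f @v1: history=[] -> no version <= 1 -> NONE
READ a @v1: history=[(1, 50)] -> pick v1 -> 50
READ b @v1: history=[] -> no version <= 1 -> NONE
v4: WRITE c=19  (c history now [(4, 19)])
v5: WRITE d=13  (d history now [(2, 37), (3, 24), (5, 13)])
READ d @v4: history=[(2, 37), (3, 24), (5, 13)] -> pick v3 -> 24
v6: WRITE b=15  (b history now [(6, 15)])
v7: WRITE f=83  (f history now [(7, 83)])
v8: WRITE f=69  (f history now [(7, 83), (8, 69)])
v9: WRITE d=83  (d history now [(2, 37), (3, 24), (5, 13), (9, 83)])
v10: WRITE c=62  (c history now [(4, 19), (10, 62)])
READ f @v2: history=[(7, 83), (8, 69)] -> no version <= 2 -> NONE
v11: WRITE b=16  (b history now [(6, 15), (11, 16)])
v12: WRITE e=30  (e history now [(12, 30)])
READ f @v10: history=[(7, 83), (8, 69)] -> pick v8 -> 69
READ d @v2: history=[(2, 37), (3, 24), (5, 13), (9, 83)] -> pick v2 -> 37
v13: WRITE e=70  (e history now [(12, 30), (13, 70)])
v14: WRITE f=58  (f history now [(7, 83), (8, 69), (14, 58)])
v15: WRITE e=54  (e history now [(12, 30), (13, 70), (15, 54)])
READ c @v10: history=[(4, 19), (10, 62)] -> pick v10 -> 62
v16: WRITE a=50  (a history now [(1, 50), (16, 50)])
v17: WRITE a=29  (a history now [(1, 50), (16, 50), (17, 29)])
v18: WRITE f=27  (f history now [(7, 83), (8, 69), (14, 58), (18, 27)])
READ a @v14: history=[(1, 50), (16, 50), (17, 29)] -> pick v1 -> 50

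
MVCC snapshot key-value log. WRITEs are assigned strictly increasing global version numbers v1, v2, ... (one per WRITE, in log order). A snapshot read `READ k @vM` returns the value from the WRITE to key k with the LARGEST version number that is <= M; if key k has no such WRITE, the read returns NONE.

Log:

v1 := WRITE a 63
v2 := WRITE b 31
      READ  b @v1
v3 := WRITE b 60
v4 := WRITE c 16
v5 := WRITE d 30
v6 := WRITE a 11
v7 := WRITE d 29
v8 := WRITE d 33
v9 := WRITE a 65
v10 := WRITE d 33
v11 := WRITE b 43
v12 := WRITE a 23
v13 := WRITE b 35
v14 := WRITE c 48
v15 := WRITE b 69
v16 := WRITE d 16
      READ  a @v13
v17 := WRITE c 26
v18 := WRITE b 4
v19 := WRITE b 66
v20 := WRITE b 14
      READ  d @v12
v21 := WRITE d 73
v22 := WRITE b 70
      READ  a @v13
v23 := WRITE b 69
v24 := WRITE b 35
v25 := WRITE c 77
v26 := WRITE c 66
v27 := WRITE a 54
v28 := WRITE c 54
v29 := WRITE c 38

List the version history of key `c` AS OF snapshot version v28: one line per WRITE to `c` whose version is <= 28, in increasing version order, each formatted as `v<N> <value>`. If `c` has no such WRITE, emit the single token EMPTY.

Answer: v4 16
v14 48
v17 26
v25 77
v26 66
v28 54

Derivation:
Scan writes for key=c with version <= 28:
  v1 WRITE a 63 -> skip
  v2 WRITE b 31 -> skip
  v3 WRITE b 60 -> skip
  v4 WRITE c 16 -> keep
  v5 WRITE d 30 -> skip
  v6 WRITE a 11 -> skip
  v7 WRITE d 29 -> skip
  v8 WRITE d 33 -> skip
  v9 WRITE a 65 -> skip
  v10 WRITE d 33 -> skip
  v11 WRITE b 43 -> skip
  v12 WRITE a 23 -> skip
  v13 WRITE b 35 -> skip
  v14 WRITE c 48 -> keep
  v15 WRITE b 69 -> skip
  v16 WRITE d 16 -> skip
  v17 WRITE c 26 -> keep
  v18 WRITE b 4 -> skip
  v19 WRITE b 66 -> skip
  v20 WRITE b 14 -> skip
  v21 WRITE d 73 -> skip
  v22 WRITE b 70 -> skip
  v23 WRITE b 69 -> skip
  v24 WRITE b 35 -> skip
  v25 WRITE c 77 -> keep
  v26 WRITE c 66 -> keep
  v27 WRITE a 54 -> skip
  v28 WRITE c 54 -> keep
  v29 WRITE c 38 -> drop (> snap)
Collected: [(4, 16), (14, 48), (17, 26), (25, 77), (26, 66), (28, 54)]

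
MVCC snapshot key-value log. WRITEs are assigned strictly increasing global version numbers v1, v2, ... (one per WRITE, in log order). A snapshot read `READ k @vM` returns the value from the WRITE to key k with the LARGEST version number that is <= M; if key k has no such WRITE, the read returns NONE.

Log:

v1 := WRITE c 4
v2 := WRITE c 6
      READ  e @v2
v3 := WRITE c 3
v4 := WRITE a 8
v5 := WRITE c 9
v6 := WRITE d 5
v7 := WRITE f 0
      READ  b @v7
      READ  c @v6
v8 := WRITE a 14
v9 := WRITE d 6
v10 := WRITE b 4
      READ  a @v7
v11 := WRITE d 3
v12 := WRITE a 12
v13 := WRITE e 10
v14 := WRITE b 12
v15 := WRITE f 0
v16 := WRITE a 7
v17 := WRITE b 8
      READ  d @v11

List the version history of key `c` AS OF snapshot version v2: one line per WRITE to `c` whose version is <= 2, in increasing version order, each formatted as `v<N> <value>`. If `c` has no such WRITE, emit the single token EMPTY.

Answer: v1 4
v2 6

Derivation:
Scan writes for key=c with version <= 2:
  v1 WRITE c 4 -> keep
  v2 WRITE c 6 -> keep
  v3 WRITE c 3 -> drop (> snap)
  v4 WRITE a 8 -> skip
  v5 WRITE c 9 -> drop (> snap)
  v6 WRITE d 5 -> skip
  v7 WRITE f 0 -> skip
  v8 WRITE a 14 -> skip
  v9 WRITE d 6 -> skip
  v10 WRITE b 4 -> skip
  v11 WRITE d 3 -> skip
  v12 WRITE a 12 -> skip
  v13 WRITE e 10 -> skip
  v14 WRITE b 12 -> skip
  v15 WRITE f 0 -> skip
  v16 WRITE a 7 -> skip
  v17 WRITE b 8 -> skip
Collected: [(1, 4), (2, 6)]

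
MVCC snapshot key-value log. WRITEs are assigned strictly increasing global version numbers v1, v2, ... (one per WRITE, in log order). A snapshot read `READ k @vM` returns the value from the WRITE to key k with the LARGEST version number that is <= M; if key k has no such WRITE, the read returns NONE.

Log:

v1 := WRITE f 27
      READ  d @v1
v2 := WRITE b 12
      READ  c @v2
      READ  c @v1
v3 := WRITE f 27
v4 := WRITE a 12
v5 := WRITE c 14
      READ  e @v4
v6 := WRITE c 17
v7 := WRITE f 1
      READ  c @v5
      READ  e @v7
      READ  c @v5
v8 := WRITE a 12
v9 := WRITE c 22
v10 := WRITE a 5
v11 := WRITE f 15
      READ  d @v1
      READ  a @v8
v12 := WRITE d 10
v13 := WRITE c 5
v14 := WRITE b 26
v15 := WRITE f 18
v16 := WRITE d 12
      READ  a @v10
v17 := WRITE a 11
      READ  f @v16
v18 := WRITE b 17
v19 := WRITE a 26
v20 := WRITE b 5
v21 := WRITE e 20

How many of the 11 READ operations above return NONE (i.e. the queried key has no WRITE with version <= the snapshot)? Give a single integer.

v1: WRITE f=27  (f history now [(1, 27)])
READ d @v1: history=[] -> no version <= 1 -> NONE
v2: WRITE b=12  (b history now [(2, 12)])
READ c @v2: history=[] -> no version <= 2 -> NONE
READ c @v1: history=[] -> no version <= 1 -> NONE
v3: WRITE f=27  (f history now [(1, 27), (3, 27)])
v4: WRITE a=12  (a history now [(4, 12)])
v5: WRITE c=14  (c history now [(5, 14)])
READ e @v4: history=[] -> no version <= 4 -> NONE
v6: WRITE c=17  (c history now [(5, 14), (6, 17)])
v7: WRITE f=1  (f history now [(1, 27), (3, 27), (7, 1)])
READ c @v5: history=[(5, 14), (6, 17)] -> pick v5 -> 14
READ e @v7: history=[] -> no version <= 7 -> NONE
READ c @v5: history=[(5, 14), (6, 17)] -> pick v5 -> 14
v8: WRITE a=12  (a history now [(4, 12), (8, 12)])
v9: WRITE c=22  (c history now [(5, 14), (6, 17), (9, 22)])
v10: WRITE a=5  (a history now [(4, 12), (8, 12), (10, 5)])
v11: WRITE f=15  (f history now [(1, 27), (3, 27), (7, 1), (11, 15)])
READ d @v1: history=[] -> no version <= 1 -> NONE
READ a @v8: history=[(4, 12), (8, 12), (10, 5)] -> pick v8 -> 12
v12: WRITE d=10  (d history now [(12, 10)])
v13: WRITE c=5  (c history now [(5, 14), (6, 17), (9, 22), (13, 5)])
v14: WRITE b=26  (b history now [(2, 12), (14, 26)])
v15: WRITE f=18  (f history now [(1, 27), (3, 27), (7, 1), (11, 15), (15, 18)])
v16: WRITE d=12  (d history now [(12, 10), (16, 12)])
READ a @v10: history=[(4, 12), (8, 12), (10, 5)] -> pick v10 -> 5
v17: WRITE a=11  (a history now [(4, 12), (8, 12), (10, 5), (17, 11)])
READ f @v16: history=[(1, 27), (3, 27), (7, 1), (11, 15), (15, 18)] -> pick v15 -> 18
v18: WRITE b=17  (b history now [(2, 12), (14, 26), (18, 17)])
v19: WRITE a=26  (a history now [(4, 12), (8, 12), (10, 5), (17, 11), (19, 26)])
v20: WRITE b=5  (b history now [(2, 12), (14, 26), (18, 17), (20, 5)])
v21: WRITE e=20  (e history now [(21, 20)])
Read results in order: ['NONE', 'NONE', 'NONE', 'NONE', '14', 'NONE', '14', 'NONE', '12', '5', '18']
NONE count = 6

Answer: 6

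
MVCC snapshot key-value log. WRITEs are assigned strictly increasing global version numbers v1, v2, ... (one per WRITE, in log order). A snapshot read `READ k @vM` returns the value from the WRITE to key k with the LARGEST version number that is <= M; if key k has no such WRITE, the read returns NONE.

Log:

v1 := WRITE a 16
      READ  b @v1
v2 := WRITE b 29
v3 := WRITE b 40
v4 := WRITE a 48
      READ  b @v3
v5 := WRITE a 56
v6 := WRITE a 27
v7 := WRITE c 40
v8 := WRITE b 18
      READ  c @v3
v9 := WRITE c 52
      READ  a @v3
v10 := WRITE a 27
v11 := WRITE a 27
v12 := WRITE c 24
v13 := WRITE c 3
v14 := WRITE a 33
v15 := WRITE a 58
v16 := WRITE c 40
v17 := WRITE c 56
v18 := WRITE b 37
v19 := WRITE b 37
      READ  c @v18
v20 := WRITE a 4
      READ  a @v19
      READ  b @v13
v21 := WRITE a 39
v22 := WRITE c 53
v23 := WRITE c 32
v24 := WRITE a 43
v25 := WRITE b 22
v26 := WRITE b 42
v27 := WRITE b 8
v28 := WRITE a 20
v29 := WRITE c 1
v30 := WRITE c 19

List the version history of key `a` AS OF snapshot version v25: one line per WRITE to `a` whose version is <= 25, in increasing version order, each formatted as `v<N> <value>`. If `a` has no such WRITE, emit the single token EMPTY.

Answer: v1 16
v4 48
v5 56
v6 27
v10 27
v11 27
v14 33
v15 58
v20 4
v21 39
v24 43

Derivation:
Scan writes for key=a with version <= 25:
  v1 WRITE a 16 -> keep
  v2 WRITE b 29 -> skip
  v3 WRITE b 40 -> skip
  v4 WRITE a 48 -> keep
  v5 WRITE a 56 -> keep
  v6 WRITE a 27 -> keep
  v7 WRITE c 40 -> skip
  v8 WRITE b 18 -> skip
  v9 WRITE c 52 -> skip
  v10 WRITE a 27 -> keep
  v11 WRITE a 27 -> keep
  v12 WRITE c 24 -> skip
  v13 WRITE c 3 -> skip
  v14 WRITE a 33 -> keep
  v15 WRITE a 58 -> keep
  v16 WRITE c 40 -> skip
  v17 WRITE c 56 -> skip
  v18 WRITE b 37 -> skip
  v19 WRITE b 37 -> skip
  v20 WRITE a 4 -> keep
  v21 WRITE a 39 -> keep
  v22 WRITE c 53 -> skip
  v23 WRITE c 32 -> skip
  v24 WRITE a 43 -> keep
  v25 WRITE b 22 -> skip
  v26 WRITE b 42 -> skip
  v27 WRITE b 8 -> skip
  v28 WRITE a 20 -> drop (> snap)
  v29 WRITE c 1 -> skip
  v30 WRITE c 19 -> skip
Collected: [(1, 16), (4, 48), (5, 56), (6, 27), (10, 27), (11, 27), (14, 33), (15, 58), (20, 4), (21, 39), (24, 43)]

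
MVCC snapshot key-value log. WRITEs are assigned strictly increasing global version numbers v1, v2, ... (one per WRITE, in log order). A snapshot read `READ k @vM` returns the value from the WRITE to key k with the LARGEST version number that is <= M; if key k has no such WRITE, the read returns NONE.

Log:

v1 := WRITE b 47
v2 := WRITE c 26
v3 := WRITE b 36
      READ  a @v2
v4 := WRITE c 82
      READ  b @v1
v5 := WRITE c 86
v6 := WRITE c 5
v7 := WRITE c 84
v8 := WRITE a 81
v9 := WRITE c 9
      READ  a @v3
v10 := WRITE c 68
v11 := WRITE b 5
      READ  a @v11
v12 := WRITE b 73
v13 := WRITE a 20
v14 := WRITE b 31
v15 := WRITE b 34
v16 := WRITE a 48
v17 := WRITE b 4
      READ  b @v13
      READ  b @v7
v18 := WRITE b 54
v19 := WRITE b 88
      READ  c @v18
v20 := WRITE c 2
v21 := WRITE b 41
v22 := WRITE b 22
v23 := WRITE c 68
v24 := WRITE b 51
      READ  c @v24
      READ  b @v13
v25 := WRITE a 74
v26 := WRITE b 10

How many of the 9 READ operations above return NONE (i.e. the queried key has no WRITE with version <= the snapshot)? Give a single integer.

Answer: 2

Derivation:
v1: WRITE b=47  (b history now [(1, 47)])
v2: WRITE c=26  (c history now [(2, 26)])
v3: WRITE b=36  (b history now [(1, 47), (3, 36)])
READ a @v2: history=[] -> no version <= 2 -> NONE
v4: WRITE c=82  (c history now [(2, 26), (4, 82)])
READ b @v1: history=[(1, 47), (3, 36)] -> pick v1 -> 47
v5: WRITE c=86  (c history now [(2, 26), (4, 82), (5, 86)])
v6: WRITE c=5  (c history now [(2, 26), (4, 82), (5, 86), (6, 5)])
v7: WRITE c=84  (c history now [(2, 26), (4, 82), (5, 86), (6, 5), (7, 84)])
v8: WRITE a=81  (a history now [(8, 81)])
v9: WRITE c=9  (c history now [(2, 26), (4, 82), (5, 86), (6, 5), (7, 84), (9, 9)])
READ a @v3: history=[(8, 81)] -> no version <= 3 -> NONE
v10: WRITE c=68  (c history now [(2, 26), (4, 82), (5, 86), (6, 5), (7, 84), (9, 9), (10, 68)])
v11: WRITE b=5  (b history now [(1, 47), (3, 36), (11, 5)])
READ a @v11: history=[(8, 81)] -> pick v8 -> 81
v12: WRITE b=73  (b history now [(1, 47), (3, 36), (11, 5), (12, 73)])
v13: WRITE a=20  (a history now [(8, 81), (13, 20)])
v14: WRITE b=31  (b history now [(1, 47), (3, 36), (11, 5), (12, 73), (14, 31)])
v15: WRITE b=34  (b history now [(1, 47), (3, 36), (11, 5), (12, 73), (14, 31), (15, 34)])
v16: WRITE a=48  (a history now [(8, 81), (13, 20), (16, 48)])
v17: WRITE b=4  (b history now [(1, 47), (3, 36), (11, 5), (12, 73), (14, 31), (15, 34), (17, 4)])
READ b @v13: history=[(1, 47), (3, 36), (11, 5), (12, 73), (14, 31), (15, 34), (17, 4)] -> pick v12 -> 73
READ b @v7: history=[(1, 47), (3, 36), (11, 5), (12, 73), (14, 31), (15, 34), (17, 4)] -> pick v3 -> 36
v18: WRITE b=54  (b history now [(1, 47), (3, 36), (11, 5), (12, 73), (14, 31), (15, 34), (17, 4), (18, 54)])
v19: WRITE b=88  (b history now [(1, 47), (3, 36), (11, 5), (12, 73), (14, 31), (15, 34), (17, 4), (18, 54), (19, 88)])
READ c @v18: history=[(2, 26), (4, 82), (5, 86), (6, 5), (7, 84), (9, 9), (10, 68)] -> pick v10 -> 68
v20: WRITE c=2  (c history now [(2, 26), (4, 82), (5, 86), (6, 5), (7, 84), (9, 9), (10, 68), (20, 2)])
v21: WRITE b=41  (b history now [(1, 47), (3, 36), (11, 5), (12, 73), (14, 31), (15, 34), (17, 4), (18, 54), (19, 88), (21, 41)])
v22: WRITE b=22  (b history now [(1, 47), (3, 36), (11, 5), (12, 73), (14, 31), (15, 34), (17, 4), (18, 54), (19, 88), (21, 41), (22, 22)])
v23: WRITE c=68  (c history now [(2, 26), (4, 82), (5, 86), (6, 5), (7, 84), (9, 9), (10, 68), (20, 2), (23, 68)])
v24: WRITE b=51  (b history now [(1, 47), (3, 36), (11, 5), (12, 73), (14, 31), (15, 34), (17, 4), (18, 54), (19, 88), (21, 41), (22, 22), (24, 51)])
READ c @v24: history=[(2, 26), (4, 82), (5, 86), (6, 5), (7, 84), (9, 9), (10, 68), (20, 2), (23, 68)] -> pick v23 -> 68
READ b @v13: history=[(1, 47), (3, 36), (11, 5), (12, 73), (14, 31), (15, 34), (17, 4), (18, 54), (19, 88), (21, 41), (22, 22), (24, 51)] -> pick v12 -> 73
v25: WRITE a=74  (a history now [(8, 81), (13, 20), (16, 48), (25, 74)])
v26: WRITE b=10  (b history now [(1, 47), (3, 36), (11, 5), (12, 73), (14, 31), (15, 34), (17, 4), (18, 54), (19, 88), (21, 41), (22, 22), (24, 51), (26, 10)])
Read results in order: ['NONE', '47', 'NONE', '81', '73', '36', '68', '68', '73']
NONE count = 2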